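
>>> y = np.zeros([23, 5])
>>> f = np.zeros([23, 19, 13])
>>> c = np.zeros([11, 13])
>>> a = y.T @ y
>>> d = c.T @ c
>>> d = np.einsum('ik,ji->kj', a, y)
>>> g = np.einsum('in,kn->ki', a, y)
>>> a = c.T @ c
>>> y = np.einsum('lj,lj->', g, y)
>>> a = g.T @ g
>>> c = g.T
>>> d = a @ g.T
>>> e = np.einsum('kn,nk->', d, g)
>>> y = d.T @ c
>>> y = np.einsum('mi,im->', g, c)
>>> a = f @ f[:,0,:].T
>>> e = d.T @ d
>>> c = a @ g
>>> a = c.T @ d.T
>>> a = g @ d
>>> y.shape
()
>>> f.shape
(23, 19, 13)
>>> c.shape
(23, 19, 5)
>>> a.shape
(23, 23)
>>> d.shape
(5, 23)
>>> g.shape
(23, 5)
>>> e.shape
(23, 23)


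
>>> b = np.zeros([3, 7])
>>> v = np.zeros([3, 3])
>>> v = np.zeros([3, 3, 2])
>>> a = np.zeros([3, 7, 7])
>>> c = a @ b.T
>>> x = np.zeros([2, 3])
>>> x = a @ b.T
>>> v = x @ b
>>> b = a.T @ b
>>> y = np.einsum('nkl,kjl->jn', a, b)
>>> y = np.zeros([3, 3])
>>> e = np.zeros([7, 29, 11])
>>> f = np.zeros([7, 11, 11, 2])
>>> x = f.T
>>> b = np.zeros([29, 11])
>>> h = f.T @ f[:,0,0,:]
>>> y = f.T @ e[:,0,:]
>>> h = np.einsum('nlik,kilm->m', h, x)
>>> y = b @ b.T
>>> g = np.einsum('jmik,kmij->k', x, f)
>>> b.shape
(29, 11)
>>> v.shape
(3, 7, 7)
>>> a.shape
(3, 7, 7)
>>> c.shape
(3, 7, 3)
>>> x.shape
(2, 11, 11, 7)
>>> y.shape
(29, 29)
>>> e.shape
(7, 29, 11)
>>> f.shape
(7, 11, 11, 2)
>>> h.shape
(7,)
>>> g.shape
(7,)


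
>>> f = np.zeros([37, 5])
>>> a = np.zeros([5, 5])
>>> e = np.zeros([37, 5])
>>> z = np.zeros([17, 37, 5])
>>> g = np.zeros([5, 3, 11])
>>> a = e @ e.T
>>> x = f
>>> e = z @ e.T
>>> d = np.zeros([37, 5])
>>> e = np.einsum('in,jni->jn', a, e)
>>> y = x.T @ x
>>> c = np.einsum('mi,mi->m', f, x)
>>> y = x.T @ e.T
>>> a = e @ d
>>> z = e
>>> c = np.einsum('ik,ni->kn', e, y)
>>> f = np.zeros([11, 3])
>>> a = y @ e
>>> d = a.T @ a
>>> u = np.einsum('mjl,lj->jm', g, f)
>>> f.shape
(11, 3)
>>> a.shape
(5, 37)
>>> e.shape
(17, 37)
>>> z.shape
(17, 37)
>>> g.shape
(5, 3, 11)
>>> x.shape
(37, 5)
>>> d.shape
(37, 37)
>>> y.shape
(5, 17)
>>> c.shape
(37, 5)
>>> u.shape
(3, 5)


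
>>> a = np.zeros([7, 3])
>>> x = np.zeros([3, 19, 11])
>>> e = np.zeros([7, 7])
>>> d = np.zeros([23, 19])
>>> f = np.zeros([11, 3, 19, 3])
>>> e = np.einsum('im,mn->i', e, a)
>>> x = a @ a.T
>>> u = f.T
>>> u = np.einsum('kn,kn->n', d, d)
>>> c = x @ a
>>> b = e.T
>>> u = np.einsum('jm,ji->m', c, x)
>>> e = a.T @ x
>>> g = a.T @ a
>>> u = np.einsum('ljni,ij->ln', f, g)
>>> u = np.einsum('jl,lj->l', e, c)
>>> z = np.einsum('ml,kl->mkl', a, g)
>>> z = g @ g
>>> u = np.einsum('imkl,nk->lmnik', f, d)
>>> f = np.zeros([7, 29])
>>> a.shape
(7, 3)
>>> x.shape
(7, 7)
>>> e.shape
(3, 7)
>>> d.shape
(23, 19)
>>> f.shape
(7, 29)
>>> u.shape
(3, 3, 23, 11, 19)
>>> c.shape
(7, 3)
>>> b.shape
(7,)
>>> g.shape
(3, 3)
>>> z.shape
(3, 3)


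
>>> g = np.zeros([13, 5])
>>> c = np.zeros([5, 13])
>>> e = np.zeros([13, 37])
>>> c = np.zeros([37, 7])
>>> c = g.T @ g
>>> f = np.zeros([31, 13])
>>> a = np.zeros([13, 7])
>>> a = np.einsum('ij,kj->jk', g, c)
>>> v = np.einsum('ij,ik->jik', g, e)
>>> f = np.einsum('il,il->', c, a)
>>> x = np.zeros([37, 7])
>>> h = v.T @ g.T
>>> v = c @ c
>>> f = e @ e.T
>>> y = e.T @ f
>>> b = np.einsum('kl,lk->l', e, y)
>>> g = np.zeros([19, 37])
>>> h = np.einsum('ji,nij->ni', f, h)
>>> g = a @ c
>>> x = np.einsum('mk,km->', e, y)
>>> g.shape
(5, 5)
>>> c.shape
(5, 5)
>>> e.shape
(13, 37)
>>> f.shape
(13, 13)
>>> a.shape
(5, 5)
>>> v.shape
(5, 5)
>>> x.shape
()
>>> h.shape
(37, 13)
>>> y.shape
(37, 13)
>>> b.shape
(37,)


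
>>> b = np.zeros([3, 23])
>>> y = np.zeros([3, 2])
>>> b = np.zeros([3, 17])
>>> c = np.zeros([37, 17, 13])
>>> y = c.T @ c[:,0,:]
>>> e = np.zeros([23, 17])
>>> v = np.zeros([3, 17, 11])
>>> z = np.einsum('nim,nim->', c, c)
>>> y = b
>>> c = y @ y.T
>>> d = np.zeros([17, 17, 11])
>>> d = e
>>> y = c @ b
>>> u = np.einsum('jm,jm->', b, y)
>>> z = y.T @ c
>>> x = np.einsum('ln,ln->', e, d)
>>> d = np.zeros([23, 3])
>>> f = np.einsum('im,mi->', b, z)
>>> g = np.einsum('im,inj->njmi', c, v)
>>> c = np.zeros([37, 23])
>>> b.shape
(3, 17)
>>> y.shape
(3, 17)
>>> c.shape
(37, 23)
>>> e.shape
(23, 17)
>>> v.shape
(3, 17, 11)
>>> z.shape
(17, 3)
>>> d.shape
(23, 3)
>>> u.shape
()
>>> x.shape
()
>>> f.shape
()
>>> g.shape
(17, 11, 3, 3)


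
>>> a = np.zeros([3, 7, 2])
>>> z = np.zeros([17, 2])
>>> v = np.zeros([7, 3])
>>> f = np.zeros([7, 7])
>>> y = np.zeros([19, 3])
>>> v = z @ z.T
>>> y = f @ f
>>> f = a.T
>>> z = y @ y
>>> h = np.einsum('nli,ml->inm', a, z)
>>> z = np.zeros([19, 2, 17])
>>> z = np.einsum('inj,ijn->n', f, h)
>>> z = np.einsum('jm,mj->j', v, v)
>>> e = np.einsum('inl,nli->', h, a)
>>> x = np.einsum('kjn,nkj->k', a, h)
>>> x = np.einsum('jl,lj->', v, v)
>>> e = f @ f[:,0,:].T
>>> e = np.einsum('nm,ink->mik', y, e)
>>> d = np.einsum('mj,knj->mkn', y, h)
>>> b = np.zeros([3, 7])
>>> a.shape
(3, 7, 2)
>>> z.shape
(17,)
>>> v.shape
(17, 17)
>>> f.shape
(2, 7, 3)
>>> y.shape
(7, 7)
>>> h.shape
(2, 3, 7)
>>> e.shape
(7, 2, 2)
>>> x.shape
()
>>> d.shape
(7, 2, 3)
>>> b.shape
(3, 7)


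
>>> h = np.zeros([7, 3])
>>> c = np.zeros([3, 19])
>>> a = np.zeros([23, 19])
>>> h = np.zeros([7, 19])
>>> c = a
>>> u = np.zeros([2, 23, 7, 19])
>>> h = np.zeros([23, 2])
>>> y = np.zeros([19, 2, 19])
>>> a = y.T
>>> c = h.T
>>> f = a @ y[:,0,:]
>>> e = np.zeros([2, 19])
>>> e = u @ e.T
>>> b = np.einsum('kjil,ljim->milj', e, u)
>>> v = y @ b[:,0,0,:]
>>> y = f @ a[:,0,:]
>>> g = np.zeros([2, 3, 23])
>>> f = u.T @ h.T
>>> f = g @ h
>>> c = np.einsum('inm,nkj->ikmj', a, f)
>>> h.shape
(23, 2)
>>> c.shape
(19, 3, 19, 2)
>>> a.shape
(19, 2, 19)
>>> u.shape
(2, 23, 7, 19)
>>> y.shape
(19, 2, 19)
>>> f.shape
(2, 3, 2)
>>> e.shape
(2, 23, 7, 2)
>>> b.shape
(19, 7, 2, 23)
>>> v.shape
(19, 2, 23)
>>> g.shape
(2, 3, 23)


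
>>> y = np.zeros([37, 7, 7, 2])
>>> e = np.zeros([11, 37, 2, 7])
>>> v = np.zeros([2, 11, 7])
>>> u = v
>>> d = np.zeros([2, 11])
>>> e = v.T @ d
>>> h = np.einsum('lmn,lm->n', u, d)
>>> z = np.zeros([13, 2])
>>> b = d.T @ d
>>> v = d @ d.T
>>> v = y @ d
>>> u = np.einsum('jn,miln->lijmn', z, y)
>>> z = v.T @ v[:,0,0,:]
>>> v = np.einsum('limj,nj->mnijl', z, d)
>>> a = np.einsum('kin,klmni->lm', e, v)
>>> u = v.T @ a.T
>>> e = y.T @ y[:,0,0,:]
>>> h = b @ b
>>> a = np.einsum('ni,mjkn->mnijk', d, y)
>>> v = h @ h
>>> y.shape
(37, 7, 7, 2)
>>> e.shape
(2, 7, 7, 2)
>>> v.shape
(11, 11)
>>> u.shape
(11, 11, 7, 2, 2)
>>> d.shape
(2, 11)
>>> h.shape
(11, 11)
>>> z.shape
(11, 7, 7, 11)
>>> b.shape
(11, 11)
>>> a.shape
(37, 2, 11, 7, 7)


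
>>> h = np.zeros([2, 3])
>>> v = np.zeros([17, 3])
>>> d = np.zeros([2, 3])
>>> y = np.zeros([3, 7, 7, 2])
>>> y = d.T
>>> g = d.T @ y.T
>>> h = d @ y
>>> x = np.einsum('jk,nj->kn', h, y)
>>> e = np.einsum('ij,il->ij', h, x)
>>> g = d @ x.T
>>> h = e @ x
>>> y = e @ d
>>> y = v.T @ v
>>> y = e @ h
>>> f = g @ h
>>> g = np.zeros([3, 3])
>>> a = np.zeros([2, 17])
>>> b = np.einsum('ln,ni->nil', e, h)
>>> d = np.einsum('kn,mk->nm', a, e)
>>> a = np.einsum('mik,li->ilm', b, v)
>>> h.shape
(2, 3)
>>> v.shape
(17, 3)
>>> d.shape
(17, 2)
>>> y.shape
(2, 3)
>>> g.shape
(3, 3)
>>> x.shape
(2, 3)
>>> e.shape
(2, 2)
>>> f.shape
(2, 3)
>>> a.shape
(3, 17, 2)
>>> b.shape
(2, 3, 2)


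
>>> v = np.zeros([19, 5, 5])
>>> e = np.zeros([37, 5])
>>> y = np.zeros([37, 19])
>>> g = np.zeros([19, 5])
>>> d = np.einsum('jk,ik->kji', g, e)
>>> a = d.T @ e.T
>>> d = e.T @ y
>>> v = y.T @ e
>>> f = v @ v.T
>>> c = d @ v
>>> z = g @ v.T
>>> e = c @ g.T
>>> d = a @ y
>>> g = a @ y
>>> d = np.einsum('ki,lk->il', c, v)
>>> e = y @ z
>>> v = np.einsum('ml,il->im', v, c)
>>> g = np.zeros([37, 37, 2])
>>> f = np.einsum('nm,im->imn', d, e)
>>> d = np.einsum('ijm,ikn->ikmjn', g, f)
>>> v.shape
(5, 19)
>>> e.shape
(37, 19)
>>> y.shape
(37, 19)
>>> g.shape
(37, 37, 2)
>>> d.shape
(37, 19, 2, 37, 5)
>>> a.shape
(37, 19, 37)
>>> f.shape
(37, 19, 5)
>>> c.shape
(5, 5)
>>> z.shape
(19, 19)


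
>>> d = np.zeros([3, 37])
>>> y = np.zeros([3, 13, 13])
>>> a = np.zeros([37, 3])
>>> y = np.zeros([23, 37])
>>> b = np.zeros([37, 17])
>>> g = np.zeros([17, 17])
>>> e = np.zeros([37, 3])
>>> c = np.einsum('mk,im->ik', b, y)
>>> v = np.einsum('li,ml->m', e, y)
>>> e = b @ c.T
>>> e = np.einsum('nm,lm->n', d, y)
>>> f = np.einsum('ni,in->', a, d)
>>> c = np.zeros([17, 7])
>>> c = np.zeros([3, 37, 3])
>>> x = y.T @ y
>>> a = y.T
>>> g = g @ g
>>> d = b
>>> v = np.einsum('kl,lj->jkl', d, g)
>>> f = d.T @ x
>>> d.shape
(37, 17)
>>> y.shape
(23, 37)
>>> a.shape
(37, 23)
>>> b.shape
(37, 17)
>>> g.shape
(17, 17)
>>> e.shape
(3,)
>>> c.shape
(3, 37, 3)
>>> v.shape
(17, 37, 17)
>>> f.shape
(17, 37)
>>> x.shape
(37, 37)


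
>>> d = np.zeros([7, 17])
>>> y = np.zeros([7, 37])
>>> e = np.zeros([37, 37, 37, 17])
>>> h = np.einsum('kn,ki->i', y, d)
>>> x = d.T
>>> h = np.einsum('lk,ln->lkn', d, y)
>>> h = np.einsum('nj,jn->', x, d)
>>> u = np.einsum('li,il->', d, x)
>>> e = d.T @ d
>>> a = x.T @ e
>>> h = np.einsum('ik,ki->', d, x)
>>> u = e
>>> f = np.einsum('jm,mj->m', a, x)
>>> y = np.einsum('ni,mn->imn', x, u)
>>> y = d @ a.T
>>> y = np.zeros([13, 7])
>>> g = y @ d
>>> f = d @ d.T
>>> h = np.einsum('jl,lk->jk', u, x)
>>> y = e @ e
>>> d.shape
(7, 17)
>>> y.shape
(17, 17)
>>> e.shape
(17, 17)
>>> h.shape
(17, 7)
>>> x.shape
(17, 7)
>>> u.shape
(17, 17)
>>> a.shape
(7, 17)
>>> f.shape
(7, 7)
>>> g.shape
(13, 17)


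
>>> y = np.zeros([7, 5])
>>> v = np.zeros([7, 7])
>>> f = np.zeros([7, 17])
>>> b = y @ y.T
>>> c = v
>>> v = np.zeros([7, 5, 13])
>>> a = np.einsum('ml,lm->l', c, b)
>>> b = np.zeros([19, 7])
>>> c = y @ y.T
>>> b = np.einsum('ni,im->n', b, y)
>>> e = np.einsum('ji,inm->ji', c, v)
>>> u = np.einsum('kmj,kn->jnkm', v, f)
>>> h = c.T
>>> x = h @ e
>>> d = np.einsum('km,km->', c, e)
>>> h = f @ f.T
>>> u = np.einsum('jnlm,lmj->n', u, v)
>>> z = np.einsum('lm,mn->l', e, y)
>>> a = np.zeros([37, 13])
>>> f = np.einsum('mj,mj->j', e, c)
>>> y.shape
(7, 5)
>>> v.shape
(7, 5, 13)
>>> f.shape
(7,)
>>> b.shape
(19,)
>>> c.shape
(7, 7)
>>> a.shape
(37, 13)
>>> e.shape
(7, 7)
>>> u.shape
(17,)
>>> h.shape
(7, 7)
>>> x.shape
(7, 7)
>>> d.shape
()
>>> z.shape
(7,)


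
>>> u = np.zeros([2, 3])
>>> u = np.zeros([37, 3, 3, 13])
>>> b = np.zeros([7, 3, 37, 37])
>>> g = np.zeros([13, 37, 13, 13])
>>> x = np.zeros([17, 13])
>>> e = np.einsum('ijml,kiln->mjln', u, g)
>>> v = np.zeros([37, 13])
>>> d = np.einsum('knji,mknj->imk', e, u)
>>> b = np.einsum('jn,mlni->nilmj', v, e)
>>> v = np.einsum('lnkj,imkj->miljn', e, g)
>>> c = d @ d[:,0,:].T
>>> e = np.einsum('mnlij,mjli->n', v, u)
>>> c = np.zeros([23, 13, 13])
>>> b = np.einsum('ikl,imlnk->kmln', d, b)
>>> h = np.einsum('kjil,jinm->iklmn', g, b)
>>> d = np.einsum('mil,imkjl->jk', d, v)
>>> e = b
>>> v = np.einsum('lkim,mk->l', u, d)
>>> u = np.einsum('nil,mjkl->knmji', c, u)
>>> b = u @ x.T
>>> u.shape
(3, 23, 37, 3, 13)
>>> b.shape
(3, 23, 37, 3, 17)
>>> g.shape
(13, 37, 13, 13)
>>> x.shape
(17, 13)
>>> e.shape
(37, 13, 3, 3)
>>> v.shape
(37,)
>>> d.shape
(13, 3)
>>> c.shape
(23, 13, 13)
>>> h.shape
(13, 13, 13, 3, 3)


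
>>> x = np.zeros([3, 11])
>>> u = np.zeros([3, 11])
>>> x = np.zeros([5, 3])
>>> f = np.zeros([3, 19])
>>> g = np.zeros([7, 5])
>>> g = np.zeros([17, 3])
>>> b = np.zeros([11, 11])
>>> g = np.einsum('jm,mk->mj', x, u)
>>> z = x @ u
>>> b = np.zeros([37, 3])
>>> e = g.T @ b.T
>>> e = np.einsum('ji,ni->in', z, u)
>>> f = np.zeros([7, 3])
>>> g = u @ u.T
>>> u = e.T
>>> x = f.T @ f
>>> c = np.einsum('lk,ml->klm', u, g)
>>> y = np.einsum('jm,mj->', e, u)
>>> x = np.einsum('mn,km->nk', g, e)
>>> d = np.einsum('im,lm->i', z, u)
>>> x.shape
(3, 11)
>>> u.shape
(3, 11)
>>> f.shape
(7, 3)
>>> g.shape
(3, 3)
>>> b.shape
(37, 3)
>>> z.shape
(5, 11)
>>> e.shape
(11, 3)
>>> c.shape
(11, 3, 3)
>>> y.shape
()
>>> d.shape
(5,)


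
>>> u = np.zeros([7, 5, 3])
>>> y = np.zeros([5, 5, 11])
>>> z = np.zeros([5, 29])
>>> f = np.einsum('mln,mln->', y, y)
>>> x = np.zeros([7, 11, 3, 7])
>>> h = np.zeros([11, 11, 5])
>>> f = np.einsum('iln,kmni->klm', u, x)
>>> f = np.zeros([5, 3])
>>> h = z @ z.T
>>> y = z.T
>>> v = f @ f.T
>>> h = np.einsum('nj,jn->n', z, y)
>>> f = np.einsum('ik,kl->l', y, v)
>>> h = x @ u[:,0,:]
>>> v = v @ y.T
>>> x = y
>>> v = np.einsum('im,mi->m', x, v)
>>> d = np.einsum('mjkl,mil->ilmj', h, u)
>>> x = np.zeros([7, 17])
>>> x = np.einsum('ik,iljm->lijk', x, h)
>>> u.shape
(7, 5, 3)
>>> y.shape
(29, 5)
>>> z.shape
(5, 29)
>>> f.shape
(5,)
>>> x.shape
(11, 7, 3, 17)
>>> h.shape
(7, 11, 3, 3)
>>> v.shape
(5,)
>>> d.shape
(5, 3, 7, 11)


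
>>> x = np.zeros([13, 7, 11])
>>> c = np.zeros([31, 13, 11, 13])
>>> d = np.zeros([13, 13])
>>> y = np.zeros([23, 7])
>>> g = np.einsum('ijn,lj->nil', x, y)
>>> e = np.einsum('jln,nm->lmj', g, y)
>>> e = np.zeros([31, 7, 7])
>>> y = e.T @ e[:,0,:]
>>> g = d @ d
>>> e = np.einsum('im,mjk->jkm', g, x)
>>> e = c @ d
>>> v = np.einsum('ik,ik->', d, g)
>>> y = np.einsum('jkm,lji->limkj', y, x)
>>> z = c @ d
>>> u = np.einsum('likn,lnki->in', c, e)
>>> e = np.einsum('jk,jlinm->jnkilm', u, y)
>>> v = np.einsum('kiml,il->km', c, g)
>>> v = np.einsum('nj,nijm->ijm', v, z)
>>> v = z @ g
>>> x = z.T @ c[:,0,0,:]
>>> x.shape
(13, 11, 13, 13)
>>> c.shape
(31, 13, 11, 13)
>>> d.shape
(13, 13)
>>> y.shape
(13, 11, 7, 7, 7)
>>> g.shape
(13, 13)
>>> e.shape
(13, 7, 13, 7, 11, 7)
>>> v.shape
(31, 13, 11, 13)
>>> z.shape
(31, 13, 11, 13)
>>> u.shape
(13, 13)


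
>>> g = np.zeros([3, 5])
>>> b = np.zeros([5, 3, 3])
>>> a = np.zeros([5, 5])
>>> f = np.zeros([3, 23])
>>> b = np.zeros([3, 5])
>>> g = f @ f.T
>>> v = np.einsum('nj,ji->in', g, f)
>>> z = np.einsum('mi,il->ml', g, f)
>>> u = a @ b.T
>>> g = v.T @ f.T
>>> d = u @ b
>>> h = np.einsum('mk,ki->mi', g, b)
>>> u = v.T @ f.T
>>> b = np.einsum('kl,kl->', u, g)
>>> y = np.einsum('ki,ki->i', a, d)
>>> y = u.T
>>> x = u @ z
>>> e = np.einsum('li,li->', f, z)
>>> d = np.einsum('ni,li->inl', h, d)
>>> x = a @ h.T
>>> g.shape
(3, 3)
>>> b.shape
()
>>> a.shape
(5, 5)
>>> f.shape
(3, 23)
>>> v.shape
(23, 3)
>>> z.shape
(3, 23)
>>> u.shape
(3, 3)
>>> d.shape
(5, 3, 5)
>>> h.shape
(3, 5)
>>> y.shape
(3, 3)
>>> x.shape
(5, 3)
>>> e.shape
()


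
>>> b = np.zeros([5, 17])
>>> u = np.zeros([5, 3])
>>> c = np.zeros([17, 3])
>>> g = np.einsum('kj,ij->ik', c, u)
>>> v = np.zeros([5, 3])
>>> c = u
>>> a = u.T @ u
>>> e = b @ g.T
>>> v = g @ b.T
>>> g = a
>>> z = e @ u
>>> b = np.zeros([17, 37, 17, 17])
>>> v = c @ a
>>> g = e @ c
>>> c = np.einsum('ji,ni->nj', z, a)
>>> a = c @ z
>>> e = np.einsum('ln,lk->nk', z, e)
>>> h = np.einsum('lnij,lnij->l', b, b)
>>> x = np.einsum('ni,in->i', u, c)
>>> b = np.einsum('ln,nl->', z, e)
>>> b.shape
()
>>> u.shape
(5, 3)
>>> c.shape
(3, 5)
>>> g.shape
(5, 3)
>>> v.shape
(5, 3)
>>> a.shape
(3, 3)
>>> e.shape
(3, 5)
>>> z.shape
(5, 3)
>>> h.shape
(17,)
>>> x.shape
(3,)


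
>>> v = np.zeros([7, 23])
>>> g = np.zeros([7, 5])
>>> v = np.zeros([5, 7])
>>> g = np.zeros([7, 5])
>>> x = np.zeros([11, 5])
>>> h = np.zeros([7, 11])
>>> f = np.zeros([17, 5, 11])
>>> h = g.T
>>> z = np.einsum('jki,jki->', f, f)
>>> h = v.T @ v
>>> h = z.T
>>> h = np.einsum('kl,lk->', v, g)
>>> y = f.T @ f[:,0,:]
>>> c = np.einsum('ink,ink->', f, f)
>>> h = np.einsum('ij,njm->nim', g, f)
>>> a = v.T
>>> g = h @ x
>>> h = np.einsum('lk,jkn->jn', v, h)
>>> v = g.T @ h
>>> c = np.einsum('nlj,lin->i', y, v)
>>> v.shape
(5, 7, 11)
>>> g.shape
(17, 7, 5)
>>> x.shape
(11, 5)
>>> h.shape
(17, 11)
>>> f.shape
(17, 5, 11)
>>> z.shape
()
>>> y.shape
(11, 5, 11)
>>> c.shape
(7,)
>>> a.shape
(7, 5)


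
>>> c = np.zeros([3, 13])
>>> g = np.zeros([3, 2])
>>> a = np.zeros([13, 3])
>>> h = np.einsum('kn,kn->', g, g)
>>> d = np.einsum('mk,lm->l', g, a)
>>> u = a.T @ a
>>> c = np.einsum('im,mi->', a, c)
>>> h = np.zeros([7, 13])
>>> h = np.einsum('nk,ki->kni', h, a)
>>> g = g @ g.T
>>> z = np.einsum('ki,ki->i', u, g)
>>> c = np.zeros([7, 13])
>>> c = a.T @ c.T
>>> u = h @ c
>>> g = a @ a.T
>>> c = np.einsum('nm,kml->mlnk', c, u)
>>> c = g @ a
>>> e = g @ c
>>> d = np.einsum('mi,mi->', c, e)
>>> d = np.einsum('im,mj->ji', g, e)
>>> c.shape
(13, 3)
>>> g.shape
(13, 13)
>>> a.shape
(13, 3)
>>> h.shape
(13, 7, 3)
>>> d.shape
(3, 13)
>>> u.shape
(13, 7, 7)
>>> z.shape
(3,)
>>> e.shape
(13, 3)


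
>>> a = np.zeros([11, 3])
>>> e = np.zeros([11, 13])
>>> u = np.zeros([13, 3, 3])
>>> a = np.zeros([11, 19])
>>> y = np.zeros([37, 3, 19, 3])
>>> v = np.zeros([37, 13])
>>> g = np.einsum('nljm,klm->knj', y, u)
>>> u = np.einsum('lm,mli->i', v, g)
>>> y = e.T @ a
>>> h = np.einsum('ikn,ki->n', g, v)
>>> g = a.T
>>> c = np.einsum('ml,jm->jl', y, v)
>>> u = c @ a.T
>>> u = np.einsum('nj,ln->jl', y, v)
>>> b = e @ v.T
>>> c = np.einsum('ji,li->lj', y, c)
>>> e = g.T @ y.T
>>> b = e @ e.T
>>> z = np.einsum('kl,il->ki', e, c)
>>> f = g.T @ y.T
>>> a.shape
(11, 19)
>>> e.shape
(11, 13)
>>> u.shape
(19, 37)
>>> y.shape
(13, 19)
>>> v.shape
(37, 13)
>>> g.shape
(19, 11)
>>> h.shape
(19,)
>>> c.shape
(37, 13)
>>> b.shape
(11, 11)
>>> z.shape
(11, 37)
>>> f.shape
(11, 13)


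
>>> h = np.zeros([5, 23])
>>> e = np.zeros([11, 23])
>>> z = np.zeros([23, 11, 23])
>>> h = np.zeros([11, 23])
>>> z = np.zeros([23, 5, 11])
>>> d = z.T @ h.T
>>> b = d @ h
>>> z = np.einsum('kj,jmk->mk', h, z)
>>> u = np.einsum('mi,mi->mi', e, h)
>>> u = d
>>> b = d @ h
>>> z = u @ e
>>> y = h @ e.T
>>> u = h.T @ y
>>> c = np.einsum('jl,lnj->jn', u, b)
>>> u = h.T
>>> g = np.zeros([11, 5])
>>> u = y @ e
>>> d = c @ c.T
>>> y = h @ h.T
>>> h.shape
(11, 23)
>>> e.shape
(11, 23)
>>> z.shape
(11, 5, 23)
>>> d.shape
(23, 23)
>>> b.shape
(11, 5, 23)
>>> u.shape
(11, 23)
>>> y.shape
(11, 11)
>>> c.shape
(23, 5)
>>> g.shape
(11, 5)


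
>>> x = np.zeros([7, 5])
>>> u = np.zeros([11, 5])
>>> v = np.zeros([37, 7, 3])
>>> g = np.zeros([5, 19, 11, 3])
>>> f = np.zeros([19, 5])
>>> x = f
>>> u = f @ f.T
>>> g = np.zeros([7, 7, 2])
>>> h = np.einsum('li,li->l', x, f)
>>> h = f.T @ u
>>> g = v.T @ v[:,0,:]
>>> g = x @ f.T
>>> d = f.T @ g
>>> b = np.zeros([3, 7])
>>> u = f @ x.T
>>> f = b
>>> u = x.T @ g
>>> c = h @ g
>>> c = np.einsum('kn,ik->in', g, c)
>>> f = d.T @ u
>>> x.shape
(19, 5)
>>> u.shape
(5, 19)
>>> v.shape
(37, 7, 3)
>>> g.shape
(19, 19)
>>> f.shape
(19, 19)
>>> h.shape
(5, 19)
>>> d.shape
(5, 19)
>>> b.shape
(3, 7)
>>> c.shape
(5, 19)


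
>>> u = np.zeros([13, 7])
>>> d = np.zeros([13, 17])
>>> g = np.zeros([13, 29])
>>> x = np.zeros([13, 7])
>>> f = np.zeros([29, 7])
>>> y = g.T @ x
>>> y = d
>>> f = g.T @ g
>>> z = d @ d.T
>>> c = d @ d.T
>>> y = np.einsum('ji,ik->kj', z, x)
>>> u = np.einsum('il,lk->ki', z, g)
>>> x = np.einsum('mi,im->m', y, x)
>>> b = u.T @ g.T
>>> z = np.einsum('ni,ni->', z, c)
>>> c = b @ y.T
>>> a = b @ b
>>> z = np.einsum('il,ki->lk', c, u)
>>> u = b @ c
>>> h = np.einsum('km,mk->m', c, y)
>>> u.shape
(13, 7)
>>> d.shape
(13, 17)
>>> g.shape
(13, 29)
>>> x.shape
(7,)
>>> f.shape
(29, 29)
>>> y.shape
(7, 13)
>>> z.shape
(7, 29)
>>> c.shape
(13, 7)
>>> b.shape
(13, 13)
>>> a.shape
(13, 13)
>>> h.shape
(7,)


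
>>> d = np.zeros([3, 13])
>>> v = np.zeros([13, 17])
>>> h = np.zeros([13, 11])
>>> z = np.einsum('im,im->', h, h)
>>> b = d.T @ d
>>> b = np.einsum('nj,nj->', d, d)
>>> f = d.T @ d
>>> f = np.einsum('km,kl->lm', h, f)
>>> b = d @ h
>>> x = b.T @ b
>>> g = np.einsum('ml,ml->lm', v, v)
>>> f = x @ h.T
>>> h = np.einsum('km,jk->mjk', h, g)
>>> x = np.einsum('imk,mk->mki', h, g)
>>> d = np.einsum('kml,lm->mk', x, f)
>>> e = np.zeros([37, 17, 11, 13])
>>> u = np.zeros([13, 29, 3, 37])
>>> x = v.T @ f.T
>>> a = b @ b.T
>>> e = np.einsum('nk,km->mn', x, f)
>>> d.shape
(13, 17)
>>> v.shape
(13, 17)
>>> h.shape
(11, 17, 13)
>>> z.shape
()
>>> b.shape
(3, 11)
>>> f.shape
(11, 13)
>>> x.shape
(17, 11)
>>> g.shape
(17, 13)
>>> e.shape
(13, 17)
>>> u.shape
(13, 29, 3, 37)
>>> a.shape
(3, 3)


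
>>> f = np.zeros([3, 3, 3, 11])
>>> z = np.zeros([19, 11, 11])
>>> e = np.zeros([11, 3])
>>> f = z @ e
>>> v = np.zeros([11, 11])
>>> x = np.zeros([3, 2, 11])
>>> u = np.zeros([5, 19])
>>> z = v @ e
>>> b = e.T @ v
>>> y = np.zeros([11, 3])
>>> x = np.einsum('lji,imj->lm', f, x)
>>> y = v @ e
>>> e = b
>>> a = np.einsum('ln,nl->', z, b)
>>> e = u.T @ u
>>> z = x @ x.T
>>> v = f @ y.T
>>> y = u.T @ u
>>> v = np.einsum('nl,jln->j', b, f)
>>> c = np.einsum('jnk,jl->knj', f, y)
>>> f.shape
(19, 11, 3)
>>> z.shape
(19, 19)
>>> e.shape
(19, 19)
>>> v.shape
(19,)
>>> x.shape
(19, 2)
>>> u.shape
(5, 19)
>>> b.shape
(3, 11)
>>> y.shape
(19, 19)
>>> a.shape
()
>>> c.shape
(3, 11, 19)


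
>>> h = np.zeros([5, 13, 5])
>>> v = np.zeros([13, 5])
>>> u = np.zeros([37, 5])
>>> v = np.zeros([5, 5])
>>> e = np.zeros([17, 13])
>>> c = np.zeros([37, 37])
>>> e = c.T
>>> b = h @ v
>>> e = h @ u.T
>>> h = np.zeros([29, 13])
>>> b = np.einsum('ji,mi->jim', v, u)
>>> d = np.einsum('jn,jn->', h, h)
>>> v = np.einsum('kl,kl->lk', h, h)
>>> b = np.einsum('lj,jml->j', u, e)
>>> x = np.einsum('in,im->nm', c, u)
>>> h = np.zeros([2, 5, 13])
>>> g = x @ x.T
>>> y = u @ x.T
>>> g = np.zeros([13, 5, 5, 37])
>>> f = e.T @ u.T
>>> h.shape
(2, 5, 13)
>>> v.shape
(13, 29)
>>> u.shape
(37, 5)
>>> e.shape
(5, 13, 37)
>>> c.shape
(37, 37)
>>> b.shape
(5,)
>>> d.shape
()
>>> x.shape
(37, 5)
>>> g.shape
(13, 5, 5, 37)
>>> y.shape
(37, 37)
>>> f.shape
(37, 13, 37)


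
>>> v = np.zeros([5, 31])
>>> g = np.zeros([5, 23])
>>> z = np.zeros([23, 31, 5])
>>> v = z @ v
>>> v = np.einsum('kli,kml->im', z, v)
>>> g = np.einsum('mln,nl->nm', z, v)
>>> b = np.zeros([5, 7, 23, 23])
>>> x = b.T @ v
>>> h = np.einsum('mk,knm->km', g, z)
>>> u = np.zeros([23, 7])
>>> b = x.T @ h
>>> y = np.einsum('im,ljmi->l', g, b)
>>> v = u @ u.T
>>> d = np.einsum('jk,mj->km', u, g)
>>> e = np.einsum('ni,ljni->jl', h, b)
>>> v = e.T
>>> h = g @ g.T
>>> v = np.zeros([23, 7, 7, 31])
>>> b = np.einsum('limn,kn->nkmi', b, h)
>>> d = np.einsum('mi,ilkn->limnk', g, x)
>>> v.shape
(23, 7, 7, 31)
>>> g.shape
(5, 23)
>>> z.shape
(23, 31, 5)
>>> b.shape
(5, 5, 23, 7)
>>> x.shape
(23, 23, 7, 31)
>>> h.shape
(5, 5)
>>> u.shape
(23, 7)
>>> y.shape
(31,)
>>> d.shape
(23, 23, 5, 31, 7)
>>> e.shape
(7, 31)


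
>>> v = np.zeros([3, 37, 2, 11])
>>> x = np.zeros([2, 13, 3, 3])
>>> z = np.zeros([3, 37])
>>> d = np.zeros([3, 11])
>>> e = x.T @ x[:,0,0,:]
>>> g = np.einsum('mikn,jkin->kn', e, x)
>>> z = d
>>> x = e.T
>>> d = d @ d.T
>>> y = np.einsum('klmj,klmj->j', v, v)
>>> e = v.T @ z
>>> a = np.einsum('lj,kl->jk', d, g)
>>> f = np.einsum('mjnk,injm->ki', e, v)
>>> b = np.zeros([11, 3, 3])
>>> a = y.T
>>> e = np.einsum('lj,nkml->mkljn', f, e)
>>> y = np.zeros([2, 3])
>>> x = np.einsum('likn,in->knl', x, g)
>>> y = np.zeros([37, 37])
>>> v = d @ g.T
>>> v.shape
(3, 13)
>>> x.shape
(3, 3, 3)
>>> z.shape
(3, 11)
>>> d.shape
(3, 3)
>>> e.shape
(37, 2, 11, 3, 11)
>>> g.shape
(13, 3)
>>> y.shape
(37, 37)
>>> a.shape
(11,)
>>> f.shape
(11, 3)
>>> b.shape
(11, 3, 3)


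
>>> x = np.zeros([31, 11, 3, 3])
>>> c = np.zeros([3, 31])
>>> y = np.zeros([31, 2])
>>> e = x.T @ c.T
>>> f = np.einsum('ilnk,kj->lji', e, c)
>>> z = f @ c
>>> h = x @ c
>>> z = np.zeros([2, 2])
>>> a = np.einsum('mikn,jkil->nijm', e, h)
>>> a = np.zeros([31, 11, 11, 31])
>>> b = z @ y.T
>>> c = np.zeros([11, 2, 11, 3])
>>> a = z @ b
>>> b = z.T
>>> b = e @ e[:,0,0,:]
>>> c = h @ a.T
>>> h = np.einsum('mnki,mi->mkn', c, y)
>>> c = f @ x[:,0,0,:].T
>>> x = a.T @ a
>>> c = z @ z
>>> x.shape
(31, 31)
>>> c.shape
(2, 2)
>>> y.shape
(31, 2)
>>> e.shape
(3, 3, 11, 3)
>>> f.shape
(3, 31, 3)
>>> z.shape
(2, 2)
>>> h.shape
(31, 3, 11)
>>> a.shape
(2, 31)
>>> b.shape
(3, 3, 11, 3)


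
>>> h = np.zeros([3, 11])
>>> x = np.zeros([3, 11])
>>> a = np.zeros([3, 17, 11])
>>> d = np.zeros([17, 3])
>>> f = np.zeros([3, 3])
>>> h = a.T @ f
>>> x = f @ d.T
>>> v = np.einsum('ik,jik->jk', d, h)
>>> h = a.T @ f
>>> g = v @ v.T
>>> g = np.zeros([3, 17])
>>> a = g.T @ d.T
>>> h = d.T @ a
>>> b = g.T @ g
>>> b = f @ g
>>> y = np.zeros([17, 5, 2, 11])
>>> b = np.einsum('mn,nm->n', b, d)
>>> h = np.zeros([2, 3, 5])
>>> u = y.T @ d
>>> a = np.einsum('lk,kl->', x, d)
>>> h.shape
(2, 3, 5)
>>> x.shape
(3, 17)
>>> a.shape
()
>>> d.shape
(17, 3)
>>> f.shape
(3, 3)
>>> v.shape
(11, 3)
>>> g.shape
(3, 17)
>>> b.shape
(17,)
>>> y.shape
(17, 5, 2, 11)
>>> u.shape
(11, 2, 5, 3)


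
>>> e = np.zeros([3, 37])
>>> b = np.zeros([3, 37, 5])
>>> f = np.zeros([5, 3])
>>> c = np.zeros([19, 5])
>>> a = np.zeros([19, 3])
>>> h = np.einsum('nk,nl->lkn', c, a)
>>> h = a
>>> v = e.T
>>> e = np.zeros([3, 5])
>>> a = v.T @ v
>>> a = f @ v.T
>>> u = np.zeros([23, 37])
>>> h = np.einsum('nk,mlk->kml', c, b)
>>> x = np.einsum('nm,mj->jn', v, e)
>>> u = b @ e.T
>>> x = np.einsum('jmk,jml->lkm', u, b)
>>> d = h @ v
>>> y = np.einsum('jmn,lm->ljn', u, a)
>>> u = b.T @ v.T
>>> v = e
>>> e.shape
(3, 5)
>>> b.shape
(3, 37, 5)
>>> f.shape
(5, 3)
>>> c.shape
(19, 5)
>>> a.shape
(5, 37)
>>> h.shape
(5, 3, 37)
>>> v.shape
(3, 5)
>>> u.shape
(5, 37, 37)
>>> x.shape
(5, 3, 37)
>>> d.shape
(5, 3, 3)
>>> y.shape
(5, 3, 3)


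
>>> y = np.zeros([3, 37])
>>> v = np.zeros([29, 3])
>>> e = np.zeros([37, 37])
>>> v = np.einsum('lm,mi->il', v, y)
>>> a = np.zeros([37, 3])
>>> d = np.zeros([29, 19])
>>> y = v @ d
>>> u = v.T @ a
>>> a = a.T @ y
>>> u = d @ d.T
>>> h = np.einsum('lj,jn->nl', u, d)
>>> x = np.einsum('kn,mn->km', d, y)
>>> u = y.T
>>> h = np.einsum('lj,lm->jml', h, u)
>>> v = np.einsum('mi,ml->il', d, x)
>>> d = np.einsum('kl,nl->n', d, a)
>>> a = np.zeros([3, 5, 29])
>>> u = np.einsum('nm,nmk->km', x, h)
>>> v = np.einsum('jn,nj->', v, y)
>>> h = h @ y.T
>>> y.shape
(37, 19)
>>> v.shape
()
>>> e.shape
(37, 37)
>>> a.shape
(3, 5, 29)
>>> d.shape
(3,)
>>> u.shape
(19, 37)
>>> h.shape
(29, 37, 37)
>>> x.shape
(29, 37)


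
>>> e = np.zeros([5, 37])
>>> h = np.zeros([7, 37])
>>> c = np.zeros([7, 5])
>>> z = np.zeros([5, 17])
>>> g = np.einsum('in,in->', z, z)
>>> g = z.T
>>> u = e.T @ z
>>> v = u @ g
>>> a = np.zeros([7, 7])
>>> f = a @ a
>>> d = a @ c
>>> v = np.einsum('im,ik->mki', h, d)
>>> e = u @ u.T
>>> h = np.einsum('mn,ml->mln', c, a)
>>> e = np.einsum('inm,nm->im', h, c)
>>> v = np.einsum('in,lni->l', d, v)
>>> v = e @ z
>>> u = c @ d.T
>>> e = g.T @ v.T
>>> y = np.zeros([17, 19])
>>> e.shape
(5, 7)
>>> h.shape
(7, 7, 5)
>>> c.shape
(7, 5)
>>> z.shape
(5, 17)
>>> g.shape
(17, 5)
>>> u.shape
(7, 7)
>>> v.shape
(7, 17)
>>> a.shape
(7, 7)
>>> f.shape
(7, 7)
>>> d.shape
(7, 5)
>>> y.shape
(17, 19)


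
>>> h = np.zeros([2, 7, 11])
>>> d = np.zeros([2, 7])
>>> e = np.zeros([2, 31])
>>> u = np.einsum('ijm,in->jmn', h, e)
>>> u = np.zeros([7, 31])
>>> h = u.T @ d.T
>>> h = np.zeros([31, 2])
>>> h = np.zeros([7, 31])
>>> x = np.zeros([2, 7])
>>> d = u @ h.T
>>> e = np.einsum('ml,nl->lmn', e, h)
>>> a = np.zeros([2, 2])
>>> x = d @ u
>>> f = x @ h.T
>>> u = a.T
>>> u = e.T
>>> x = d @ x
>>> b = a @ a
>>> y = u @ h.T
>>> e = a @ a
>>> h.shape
(7, 31)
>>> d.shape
(7, 7)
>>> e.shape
(2, 2)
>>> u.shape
(7, 2, 31)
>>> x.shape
(7, 31)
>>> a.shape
(2, 2)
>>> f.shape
(7, 7)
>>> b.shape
(2, 2)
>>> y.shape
(7, 2, 7)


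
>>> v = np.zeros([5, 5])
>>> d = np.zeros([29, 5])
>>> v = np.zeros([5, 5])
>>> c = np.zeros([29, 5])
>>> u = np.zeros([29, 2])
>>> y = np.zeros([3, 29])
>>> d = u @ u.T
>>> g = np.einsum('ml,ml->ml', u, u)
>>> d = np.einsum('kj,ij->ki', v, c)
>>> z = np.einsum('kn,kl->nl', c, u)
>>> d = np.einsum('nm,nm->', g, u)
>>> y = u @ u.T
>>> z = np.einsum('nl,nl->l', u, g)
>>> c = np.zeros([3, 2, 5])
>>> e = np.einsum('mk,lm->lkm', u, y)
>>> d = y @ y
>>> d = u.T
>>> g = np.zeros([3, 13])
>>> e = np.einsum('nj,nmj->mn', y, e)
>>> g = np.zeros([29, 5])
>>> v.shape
(5, 5)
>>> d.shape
(2, 29)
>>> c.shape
(3, 2, 5)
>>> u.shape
(29, 2)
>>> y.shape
(29, 29)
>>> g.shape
(29, 5)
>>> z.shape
(2,)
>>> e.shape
(2, 29)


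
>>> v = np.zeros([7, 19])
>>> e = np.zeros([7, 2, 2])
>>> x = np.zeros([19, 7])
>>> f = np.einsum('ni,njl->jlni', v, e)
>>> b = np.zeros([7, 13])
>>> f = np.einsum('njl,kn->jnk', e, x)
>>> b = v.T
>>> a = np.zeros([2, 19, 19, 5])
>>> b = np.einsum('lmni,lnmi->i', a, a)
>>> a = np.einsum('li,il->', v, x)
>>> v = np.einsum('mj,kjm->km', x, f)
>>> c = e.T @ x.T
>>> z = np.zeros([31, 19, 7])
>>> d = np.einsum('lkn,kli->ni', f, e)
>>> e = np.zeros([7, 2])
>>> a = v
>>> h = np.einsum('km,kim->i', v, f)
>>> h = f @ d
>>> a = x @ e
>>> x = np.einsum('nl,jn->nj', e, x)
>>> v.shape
(2, 19)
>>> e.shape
(7, 2)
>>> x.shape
(7, 19)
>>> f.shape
(2, 7, 19)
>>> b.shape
(5,)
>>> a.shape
(19, 2)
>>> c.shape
(2, 2, 19)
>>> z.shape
(31, 19, 7)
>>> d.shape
(19, 2)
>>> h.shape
(2, 7, 2)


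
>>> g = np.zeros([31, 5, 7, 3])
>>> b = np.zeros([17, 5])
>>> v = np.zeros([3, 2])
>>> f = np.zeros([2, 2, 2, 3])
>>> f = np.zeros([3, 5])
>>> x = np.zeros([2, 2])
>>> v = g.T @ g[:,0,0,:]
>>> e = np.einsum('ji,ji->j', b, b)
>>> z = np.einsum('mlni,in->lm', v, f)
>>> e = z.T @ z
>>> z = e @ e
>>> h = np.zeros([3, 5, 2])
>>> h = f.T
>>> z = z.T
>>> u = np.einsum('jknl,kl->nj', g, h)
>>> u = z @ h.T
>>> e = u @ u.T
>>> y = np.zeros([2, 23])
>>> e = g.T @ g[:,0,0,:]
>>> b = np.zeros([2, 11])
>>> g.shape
(31, 5, 7, 3)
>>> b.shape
(2, 11)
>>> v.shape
(3, 7, 5, 3)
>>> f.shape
(3, 5)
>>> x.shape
(2, 2)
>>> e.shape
(3, 7, 5, 3)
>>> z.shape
(3, 3)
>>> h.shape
(5, 3)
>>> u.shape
(3, 5)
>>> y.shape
(2, 23)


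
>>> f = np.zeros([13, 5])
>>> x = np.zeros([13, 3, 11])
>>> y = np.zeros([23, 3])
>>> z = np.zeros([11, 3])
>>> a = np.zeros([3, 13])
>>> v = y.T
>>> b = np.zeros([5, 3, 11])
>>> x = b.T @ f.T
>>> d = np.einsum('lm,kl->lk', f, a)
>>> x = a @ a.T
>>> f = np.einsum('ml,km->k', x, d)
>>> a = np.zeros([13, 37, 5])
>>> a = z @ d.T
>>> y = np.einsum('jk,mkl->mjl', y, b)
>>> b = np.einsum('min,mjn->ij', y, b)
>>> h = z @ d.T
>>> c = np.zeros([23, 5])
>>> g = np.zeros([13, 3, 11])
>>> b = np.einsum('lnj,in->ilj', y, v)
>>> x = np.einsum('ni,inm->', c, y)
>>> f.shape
(13,)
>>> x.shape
()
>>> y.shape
(5, 23, 11)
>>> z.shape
(11, 3)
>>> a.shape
(11, 13)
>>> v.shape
(3, 23)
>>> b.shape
(3, 5, 11)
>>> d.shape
(13, 3)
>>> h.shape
(11, 13)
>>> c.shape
(23, 5)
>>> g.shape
(13, 3, 11)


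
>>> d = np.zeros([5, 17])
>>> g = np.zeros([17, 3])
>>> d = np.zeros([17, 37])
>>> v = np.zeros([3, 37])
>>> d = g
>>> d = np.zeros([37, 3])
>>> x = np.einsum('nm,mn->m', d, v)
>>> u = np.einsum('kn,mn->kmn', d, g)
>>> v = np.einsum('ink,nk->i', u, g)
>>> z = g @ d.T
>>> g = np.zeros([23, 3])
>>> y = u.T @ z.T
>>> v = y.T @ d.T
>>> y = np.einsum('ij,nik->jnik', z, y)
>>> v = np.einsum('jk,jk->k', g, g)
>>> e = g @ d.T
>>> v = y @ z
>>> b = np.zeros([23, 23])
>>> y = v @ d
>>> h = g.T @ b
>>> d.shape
(37, 3)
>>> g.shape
(23, 3)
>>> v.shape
(37, 3, 17, 37)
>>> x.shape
(3,)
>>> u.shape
(37, 17, 3)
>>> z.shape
(17, 37)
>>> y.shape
(37, 3, 17, 3)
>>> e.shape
(23, 37)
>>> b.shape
(23, 23)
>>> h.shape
(3, 23)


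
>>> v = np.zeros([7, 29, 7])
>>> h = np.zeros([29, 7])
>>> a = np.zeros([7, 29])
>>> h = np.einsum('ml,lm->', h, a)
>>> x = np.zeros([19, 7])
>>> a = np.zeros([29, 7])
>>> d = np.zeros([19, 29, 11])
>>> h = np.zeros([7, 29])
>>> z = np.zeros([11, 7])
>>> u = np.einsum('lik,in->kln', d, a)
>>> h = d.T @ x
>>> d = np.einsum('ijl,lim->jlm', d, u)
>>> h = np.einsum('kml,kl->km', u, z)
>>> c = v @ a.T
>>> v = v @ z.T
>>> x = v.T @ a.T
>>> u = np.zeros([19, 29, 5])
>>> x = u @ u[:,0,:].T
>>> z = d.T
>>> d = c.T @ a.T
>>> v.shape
(7, 29, 11)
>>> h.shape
(11, 19)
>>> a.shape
(29, 7)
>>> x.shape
(19, 29, 19)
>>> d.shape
(29, 29, 29)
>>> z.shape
(7, 11, 29)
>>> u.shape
(19, 29, 5)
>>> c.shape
(7, 29, 29)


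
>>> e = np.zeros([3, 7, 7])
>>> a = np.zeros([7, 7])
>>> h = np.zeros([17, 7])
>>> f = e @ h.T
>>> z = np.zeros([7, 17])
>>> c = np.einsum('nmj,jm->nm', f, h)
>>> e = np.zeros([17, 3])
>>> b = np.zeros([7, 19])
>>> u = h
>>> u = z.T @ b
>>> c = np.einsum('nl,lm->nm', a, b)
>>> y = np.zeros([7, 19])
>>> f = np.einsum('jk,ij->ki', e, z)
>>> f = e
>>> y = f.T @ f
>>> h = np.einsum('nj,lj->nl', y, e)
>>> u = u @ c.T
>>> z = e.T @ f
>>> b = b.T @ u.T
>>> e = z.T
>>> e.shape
(3, 3)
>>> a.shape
(7, 7)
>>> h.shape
(3, 17)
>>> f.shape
(17, 3)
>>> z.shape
(3, 3)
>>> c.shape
(7, 19)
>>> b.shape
(19, 17)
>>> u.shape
(17, 7)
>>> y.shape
(3, 3)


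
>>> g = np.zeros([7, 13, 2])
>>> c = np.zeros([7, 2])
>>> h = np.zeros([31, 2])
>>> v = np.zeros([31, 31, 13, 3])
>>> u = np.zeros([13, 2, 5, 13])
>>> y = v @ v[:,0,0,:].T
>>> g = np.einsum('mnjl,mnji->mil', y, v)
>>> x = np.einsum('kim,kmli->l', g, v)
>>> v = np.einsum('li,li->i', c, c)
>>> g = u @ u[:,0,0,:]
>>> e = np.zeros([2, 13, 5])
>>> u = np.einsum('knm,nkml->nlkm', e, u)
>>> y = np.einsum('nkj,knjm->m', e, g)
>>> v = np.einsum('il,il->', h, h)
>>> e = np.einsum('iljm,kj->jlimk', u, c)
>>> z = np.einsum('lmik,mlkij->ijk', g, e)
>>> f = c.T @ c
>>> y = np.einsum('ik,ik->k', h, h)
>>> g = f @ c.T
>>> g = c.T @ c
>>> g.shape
(2, 2)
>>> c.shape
(7, 2)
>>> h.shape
(31, 2)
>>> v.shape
()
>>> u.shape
(13, 13, 2, 5)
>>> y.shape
(2,)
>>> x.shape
(13,)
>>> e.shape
(2, 13, 13, 5, 7)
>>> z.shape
(5, 7, 13)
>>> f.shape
(2, 2)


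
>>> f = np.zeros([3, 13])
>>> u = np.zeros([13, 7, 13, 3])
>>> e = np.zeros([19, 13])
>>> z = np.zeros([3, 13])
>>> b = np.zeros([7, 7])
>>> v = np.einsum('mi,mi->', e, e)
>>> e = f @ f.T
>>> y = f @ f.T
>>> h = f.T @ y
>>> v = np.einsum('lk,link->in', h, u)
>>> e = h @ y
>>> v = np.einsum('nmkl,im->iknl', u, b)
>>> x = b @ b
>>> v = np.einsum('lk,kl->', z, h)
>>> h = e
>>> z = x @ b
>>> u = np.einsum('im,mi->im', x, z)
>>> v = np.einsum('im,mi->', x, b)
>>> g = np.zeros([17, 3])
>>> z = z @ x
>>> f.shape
(3, 13)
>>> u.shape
(7, 7)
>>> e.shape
(13, 3)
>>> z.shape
(7, 7)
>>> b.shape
(7, 7)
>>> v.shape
()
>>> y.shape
(3, 3)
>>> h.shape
(13, 3)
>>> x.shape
(7, 7)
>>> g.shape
(17, 3)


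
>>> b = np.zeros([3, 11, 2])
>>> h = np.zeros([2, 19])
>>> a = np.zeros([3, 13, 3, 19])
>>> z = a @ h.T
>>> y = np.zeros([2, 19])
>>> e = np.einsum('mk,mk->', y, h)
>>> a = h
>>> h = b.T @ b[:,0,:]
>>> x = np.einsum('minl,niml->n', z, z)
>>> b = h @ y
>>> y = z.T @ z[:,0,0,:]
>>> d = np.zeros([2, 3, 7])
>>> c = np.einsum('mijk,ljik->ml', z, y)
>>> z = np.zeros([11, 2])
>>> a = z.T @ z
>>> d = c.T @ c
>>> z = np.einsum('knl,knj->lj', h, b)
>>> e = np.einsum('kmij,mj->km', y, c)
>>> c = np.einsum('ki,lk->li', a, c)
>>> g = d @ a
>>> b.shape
(2, 11, 19)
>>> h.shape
(2, 11, 2)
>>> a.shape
(2, 2)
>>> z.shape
(2, 19)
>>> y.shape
(2, 3, 13, 2)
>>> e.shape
(2, 3)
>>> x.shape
(3,)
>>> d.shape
(2, 2)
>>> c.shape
(3, 2)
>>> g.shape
(2, 2)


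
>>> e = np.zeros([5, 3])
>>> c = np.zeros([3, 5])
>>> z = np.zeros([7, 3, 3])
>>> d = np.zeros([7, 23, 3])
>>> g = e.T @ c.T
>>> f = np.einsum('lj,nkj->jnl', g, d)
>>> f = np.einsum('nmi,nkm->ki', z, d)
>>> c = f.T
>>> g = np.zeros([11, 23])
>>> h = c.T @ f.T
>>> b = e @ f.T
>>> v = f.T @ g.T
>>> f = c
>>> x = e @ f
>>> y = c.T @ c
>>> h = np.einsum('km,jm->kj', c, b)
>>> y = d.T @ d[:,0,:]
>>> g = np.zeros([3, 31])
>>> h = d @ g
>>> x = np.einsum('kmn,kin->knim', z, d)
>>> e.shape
(5, 3)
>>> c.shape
(3, 23)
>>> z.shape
(7, 3, 3)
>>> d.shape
(7, 23, 3)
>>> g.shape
(3, 31)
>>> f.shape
(3, 23)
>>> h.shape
(7, 23, 31)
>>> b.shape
(5, 23)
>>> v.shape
(3, 11)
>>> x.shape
(7, 3, 23, 3)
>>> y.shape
(3, 23, 3)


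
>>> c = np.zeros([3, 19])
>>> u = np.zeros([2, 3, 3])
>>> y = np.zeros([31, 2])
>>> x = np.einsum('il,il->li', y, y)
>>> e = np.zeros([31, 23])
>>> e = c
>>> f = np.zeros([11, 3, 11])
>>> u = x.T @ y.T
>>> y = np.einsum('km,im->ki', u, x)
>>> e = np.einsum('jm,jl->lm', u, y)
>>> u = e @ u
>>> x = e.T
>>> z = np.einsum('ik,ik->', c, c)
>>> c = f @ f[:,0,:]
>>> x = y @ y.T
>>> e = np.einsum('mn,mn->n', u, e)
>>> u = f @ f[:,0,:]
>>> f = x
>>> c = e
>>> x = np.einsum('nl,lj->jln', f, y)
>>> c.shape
(31,)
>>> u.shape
(11, 3, 11)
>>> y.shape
(31, 2)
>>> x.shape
(2, 31, 31)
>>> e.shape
(31,)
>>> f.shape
(31, 31)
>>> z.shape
()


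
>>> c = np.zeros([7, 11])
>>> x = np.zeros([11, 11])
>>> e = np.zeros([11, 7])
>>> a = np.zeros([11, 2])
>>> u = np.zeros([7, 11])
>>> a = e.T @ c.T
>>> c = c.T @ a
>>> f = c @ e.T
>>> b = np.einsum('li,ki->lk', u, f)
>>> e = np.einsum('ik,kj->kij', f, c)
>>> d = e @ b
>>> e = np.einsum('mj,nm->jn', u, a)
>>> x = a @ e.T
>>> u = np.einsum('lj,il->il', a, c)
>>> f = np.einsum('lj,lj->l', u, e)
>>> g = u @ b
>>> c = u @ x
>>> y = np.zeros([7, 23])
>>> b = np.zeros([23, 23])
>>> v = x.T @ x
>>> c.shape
(11, 11)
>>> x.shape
(7, 11)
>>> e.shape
(11, 7)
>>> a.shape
(7, 7)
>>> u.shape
(11, 7)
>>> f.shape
(11,)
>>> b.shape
(23, 23)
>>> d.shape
(11, 11, 11)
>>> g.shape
(11, 11)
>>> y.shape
(7, 23)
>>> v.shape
(11, 11)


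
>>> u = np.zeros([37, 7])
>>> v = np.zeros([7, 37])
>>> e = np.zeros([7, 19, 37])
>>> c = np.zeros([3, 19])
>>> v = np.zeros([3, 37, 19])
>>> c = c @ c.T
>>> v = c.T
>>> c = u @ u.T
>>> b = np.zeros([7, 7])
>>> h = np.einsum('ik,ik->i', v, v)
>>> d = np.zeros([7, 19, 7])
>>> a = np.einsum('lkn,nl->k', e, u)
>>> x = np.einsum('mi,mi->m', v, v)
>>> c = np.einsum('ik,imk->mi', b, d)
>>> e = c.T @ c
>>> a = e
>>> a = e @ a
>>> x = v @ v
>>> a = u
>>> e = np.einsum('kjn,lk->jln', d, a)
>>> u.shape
(37, 7)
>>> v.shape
(3, 3)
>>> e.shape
(19, 37, 7)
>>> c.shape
(19, 7)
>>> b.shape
(7, 7)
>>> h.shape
(3,)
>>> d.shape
(7, 19, 7)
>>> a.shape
(37, 7)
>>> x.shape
(3, 3)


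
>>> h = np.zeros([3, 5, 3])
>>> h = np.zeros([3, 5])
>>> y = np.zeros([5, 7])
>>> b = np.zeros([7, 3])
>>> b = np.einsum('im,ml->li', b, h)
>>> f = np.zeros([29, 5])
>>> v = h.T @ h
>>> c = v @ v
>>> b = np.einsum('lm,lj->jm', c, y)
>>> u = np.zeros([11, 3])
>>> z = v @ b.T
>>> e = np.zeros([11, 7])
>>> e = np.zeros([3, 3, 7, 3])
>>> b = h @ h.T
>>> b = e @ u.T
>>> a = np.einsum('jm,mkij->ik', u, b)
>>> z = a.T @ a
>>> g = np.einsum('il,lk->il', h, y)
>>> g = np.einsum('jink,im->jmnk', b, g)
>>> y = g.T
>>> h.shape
(3, 5)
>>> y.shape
(11, 7, 5, 3)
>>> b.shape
(3, 3, 7, 11)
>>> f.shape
(29, 5)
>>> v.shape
(5, 5)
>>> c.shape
(5, 5)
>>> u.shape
(11, 3)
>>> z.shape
(3, 3)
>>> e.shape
(3, 3, 7, 3)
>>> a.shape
(7, 3)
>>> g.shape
(3, 5, 7, 11)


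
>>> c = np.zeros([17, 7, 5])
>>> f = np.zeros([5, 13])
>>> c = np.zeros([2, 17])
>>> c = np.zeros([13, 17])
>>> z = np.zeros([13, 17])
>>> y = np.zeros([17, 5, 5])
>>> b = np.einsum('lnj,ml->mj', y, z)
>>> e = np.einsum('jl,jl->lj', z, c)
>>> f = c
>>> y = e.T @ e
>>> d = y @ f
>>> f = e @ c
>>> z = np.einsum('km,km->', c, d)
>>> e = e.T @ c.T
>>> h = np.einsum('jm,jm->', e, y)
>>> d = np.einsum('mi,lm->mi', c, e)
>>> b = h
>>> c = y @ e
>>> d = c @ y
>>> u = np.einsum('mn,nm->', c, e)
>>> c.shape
(13, 13)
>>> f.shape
(17, 17)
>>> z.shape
()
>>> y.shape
(13, 13)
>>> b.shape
()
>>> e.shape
(13, 13)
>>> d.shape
(13, 13)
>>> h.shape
()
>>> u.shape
()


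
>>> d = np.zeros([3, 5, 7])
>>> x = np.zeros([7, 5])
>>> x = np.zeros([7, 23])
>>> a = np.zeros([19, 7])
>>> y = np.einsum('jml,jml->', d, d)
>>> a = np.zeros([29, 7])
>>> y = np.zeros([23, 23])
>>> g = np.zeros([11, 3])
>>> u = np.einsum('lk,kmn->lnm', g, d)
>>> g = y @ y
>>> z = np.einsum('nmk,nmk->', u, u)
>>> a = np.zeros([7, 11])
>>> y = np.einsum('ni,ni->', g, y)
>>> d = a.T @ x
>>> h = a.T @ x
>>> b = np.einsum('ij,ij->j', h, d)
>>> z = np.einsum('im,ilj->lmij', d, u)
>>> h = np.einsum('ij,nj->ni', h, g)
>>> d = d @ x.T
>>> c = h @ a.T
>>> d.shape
(11, 7)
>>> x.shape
(7, 23)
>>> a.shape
(7, 11)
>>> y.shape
()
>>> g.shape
(23, 23)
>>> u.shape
(11, 7, 5)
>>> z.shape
(7, 23, 11, 5)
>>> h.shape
(23, 11)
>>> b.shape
(23,)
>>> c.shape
(23, 7)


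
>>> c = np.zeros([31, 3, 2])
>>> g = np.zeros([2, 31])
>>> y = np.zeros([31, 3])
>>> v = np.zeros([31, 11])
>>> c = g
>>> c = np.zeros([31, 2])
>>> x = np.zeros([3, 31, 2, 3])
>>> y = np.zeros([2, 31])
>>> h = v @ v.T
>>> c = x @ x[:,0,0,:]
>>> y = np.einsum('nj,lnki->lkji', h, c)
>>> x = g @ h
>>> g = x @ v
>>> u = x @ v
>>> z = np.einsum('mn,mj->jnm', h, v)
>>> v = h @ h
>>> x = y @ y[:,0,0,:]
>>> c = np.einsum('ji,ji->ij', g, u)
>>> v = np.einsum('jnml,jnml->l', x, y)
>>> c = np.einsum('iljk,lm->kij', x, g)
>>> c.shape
(3, 3, 31)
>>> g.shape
(2, 11)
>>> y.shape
(3, 2, 31, 3)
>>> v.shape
(3,)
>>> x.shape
(3, 2, 31, 3)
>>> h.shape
(31, 31)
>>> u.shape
(2, 11)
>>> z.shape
(11, 31, 31)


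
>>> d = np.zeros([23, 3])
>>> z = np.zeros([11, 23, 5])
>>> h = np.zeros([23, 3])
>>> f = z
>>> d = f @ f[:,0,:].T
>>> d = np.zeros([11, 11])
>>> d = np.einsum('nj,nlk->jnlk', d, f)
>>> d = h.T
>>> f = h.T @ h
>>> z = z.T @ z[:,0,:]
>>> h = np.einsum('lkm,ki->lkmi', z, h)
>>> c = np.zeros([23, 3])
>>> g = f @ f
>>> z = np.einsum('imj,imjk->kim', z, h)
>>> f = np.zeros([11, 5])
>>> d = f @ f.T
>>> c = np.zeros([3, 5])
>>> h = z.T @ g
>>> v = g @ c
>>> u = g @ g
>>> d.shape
(11, 11)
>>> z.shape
(3, 5, 23)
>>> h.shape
(23, 5, 3)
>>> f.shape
(11, 5)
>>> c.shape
(3, 5)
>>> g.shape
(3, 3)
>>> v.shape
(3, 5)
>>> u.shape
(3, 3)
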